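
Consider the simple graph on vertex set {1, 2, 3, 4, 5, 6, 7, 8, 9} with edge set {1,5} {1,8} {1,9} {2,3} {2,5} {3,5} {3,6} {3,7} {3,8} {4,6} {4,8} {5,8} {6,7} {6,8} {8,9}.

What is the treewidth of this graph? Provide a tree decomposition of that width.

Treewidth 2.
Bags: B1 = {3, 5, 8}  B2 = {1, 5, 8}  B3 = {1, 8, 9}  B4 = {3, 6, 8}  B5 = {2, 3, 5}  B6 = {4, 6, 8}  B7 = {3, 6, 7}
Tree: B1–B2, B2–B3, B1–B4, B1–B5, B4–B6, B4–B7

The largest bag has 3 vertices, giving width 2; this decomposition certifies tw(G) ≤ 2. Conversely, {1, 8, 9} is a clique of size 3, and the vertices of any clique must share a bag in every tree decomposition; so some bag has ≥ 3 vertices and tw(G) ≥ 2. Hence tw(G) = 2 exactly.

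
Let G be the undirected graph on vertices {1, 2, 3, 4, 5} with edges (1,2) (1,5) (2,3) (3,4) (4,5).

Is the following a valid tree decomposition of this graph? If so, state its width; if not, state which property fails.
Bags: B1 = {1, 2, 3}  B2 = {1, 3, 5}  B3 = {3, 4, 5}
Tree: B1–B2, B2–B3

Yes; width 2.

Every vertex of G appears in some bag (union = {1, 2, 3, 4, 5}); every edge is covered by a bag; and for each vertex v the set of bags containing v is connected in the bag tree. The decomposition is therefore valid. The largest bag has 3 vertices, so the width is 2.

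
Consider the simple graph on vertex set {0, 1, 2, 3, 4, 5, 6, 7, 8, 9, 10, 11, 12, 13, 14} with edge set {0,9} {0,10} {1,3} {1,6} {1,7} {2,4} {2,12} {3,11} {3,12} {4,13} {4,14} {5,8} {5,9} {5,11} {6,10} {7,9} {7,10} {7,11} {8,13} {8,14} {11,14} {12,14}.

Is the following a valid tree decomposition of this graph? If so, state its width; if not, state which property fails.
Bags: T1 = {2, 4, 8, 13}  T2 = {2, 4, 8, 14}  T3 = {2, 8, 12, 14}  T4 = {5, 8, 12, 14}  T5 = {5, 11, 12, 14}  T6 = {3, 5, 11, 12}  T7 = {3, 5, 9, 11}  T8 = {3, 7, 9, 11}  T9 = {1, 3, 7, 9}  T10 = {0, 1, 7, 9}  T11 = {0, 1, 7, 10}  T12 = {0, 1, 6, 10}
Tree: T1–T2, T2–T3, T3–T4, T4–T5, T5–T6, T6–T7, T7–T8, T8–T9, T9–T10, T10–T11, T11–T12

Yes; width 3.

Vertex coverage: the bags together contain {0, 1, 2, 3, 4, 5, 6, 7, 8, 9, 10, 11, 12, 13, 14}, the full vertex set. Edge coverage: each edge of G has both endpoints in at least one bag. Running intersection: for every vertex, the bags containing it form a connected subtree. All three properties hold, so this is a valid tree decomposition of width max|bag| − 1 = 3, and hence tw(G) ≤ 3.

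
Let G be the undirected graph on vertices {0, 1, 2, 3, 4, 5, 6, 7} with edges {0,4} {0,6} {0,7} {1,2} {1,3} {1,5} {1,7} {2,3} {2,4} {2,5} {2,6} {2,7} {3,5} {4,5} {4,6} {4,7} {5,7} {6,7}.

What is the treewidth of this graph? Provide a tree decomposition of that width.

Treewidth 3.
Bags: B1 = {2, 4, 5, 7}  B2 = {1, 2, 5, 7}  B3 = {2, 4, 6, 7}  B4 = {0, 4, 6, 7}  B5 = {1, 2, 3, 5}
Tree: B1–B2, B1–B3, B3–B4, B2–B5

The largest bag has 4 vertices, giving width 3; this decomposition certifies tw(G) ≤ 3. On the other hand G contains the 4-clique {0, 4, 6, 7}. A clique must lie in a single bag of any decomposition, so no decomposition can have width below 3. Therefore the treewidth is 3.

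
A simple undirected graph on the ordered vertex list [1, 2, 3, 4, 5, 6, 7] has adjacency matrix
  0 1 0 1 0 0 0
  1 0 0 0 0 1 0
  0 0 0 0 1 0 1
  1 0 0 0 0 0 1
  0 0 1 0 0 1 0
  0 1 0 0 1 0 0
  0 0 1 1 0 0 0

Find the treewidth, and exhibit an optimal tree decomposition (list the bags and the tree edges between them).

The largest bag has 3 vertices, giving width 2; this decomposition certifies tw(G) ≤ 2. For the lower bound, G contains the cycle 2–6–5–3–7–4–1–2, so G is not a forest; only forests have treewidth ≤ 1, hence tw(G) ≥ 2. Hence tw(G) = 2 exactly.

Treewidth 2.
Bags: B1 = {2, 5, 6}  B2 = {2, 3, 5}  B3 = {2, 3, 7}  B4 = {2, 4, 7}  B5 = {1, 2, 4}
Tree: B1–B2, B2–B3, B3–B4, B4–B5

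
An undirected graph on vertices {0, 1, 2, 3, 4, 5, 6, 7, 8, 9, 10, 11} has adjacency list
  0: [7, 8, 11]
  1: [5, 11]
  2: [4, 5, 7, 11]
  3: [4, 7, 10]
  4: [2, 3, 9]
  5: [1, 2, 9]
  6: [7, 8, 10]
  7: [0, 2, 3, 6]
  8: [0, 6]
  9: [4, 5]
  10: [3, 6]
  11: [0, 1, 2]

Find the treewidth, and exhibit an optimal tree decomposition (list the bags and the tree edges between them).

Every bag has size at most 4, so the width is 4 − 1 = 3 and tw(G) ≤ 3. For the lower bound: the 4 vertex sets {6,8,10}, {3}, {7}, {0,2,4,11} are disjoint, each induces a connected subgraph, and every pair is joined by at least one edge of G. Contracting each set to a single vertex therefore yields K_{4} as a minor, and since treewidth is minor-monotone, tw(G) ≥ tw(K_{4}) = 3. The upper and lower bounds meet at 3, so that is the treewidth.

Treewidth 3.
One optimal decomposition is:
Bags: B1 = {3, 6, 8, 10}  B2 = {3, 6, 7, 8}  B3 = {0, 3, 7, 8}  B4 = {0, 3, 4, 7}  B5 = {0, 2, 4, 7}  B6 = {0, 2, 4, 11}  B7 = {2, 4, 9, 11}  B8 = {2, 5, 9, 11}  B9 = {1, 5, 9, 11}
Tree: B1–B2, B2–B3, B3–B4, B4–B5, B5–B6, B6–B7, B7–B8, B8–B9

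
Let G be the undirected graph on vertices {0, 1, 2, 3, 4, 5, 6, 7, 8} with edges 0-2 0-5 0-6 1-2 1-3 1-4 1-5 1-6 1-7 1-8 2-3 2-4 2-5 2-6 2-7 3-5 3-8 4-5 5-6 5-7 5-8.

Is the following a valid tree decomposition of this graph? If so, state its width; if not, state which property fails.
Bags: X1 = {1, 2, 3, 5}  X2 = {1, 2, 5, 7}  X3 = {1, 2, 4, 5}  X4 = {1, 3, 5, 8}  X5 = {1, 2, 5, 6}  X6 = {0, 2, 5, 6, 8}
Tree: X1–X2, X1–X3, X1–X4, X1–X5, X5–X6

A tree decomposition must satisfy three properties: every vertex lies in some bag; for every edge, both endpoints lie together in some bag; and for every vertex, the bags containing it form a connected subtree. Here bags containing vertex 8 are not connected in the tree, so the decomposition is invalid.

No — bags containing vertex 8 are not connected in the tree.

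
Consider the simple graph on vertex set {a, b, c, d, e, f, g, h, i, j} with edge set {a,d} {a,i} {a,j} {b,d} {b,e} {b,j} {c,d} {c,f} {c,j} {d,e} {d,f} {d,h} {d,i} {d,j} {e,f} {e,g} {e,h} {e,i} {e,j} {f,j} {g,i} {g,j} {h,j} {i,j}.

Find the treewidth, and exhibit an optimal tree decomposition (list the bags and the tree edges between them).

The largest bag has 4 vertices, giving width 3; this decomposition certifies tw(G) ≤ 3. On the other hand G contains the 4-clique {d, e, h, j}. A clique must lie in a single bag of any decomposition, so no decomposition can have width below 3. Therefore the treewidth is 3.

Treewidth 3.
One such decomposition:
Bags: B1 = {d, e, f, j}  B2 = {d, e, i, j}  B3 = {e, g, i, j}  B4 = {b, d, e, j}  B5 = {c, d, f, j}  B6 = {d, e, h, j}  B7 = {a, d, i, j}
Tree: B1–B2, B2–B3, B2–B4, B1–B5, B4–B6, B2–B7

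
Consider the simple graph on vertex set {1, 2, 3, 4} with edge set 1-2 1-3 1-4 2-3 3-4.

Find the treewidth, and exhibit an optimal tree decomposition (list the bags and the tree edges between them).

Treewidth 2.
One such decomposition:
Bags: B1 = {1, 3, 4}  B2 = {1, 2, 3}
Tree: B1–B2

The largest bag has 3 vertices, giving width 2; this decomposition certifies tw(G) ≤ 2. Conversely, {1, 2, 3} is a clique of size 3, and the vertices of any clique must share a bag in every tree decomposition; so some bag has ≥ 3 vertices and tw(G) ≥ 2. Therefore the treewidth is 2.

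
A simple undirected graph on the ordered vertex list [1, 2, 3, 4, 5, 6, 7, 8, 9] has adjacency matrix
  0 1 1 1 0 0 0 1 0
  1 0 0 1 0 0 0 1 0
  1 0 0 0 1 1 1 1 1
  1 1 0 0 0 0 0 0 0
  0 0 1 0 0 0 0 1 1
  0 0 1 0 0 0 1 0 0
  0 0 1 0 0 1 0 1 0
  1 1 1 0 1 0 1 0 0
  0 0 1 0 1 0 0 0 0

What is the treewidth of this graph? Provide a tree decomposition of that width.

Treewidth 2.
One such decomposition:
Bags: B1 = {1, 3, 8}  B2 = {1, 2, 8}  B3 = {1, 2, 4}  B4 = {3, 7, 8}  B5 = {3, 5, 8}  B6 = {3, 6, 7}  B7 = {3, 5, 9}
Tree: B1–B2, B2–B3, B1–B4, B1–B5, B4–B6, B5–B7

The largest bag has 3 vertices, giving width 2; this decomposition certifies tw(G) ≤ 2. Conversely, {1, 2, 8} is a clique of size 3, and the vertices of any clique must share a bag in every tree decomposition; so some bag has ≥ 3 vertices and tw(G) ≥ 2. Therefore the treewidth is 2.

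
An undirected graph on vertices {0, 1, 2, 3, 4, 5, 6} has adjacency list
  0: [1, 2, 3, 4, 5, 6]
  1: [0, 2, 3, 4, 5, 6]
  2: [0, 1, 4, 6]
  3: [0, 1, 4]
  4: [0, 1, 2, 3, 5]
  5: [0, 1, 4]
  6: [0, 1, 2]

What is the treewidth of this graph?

3

A width-3 tree decomposition is:
Bags: B1 = {0, 1, 2, 4}  B2 = {0, 1, 2, 6}  B3 = {0, 1, 3, 4}  B4 = {0, 1, 4, 5}
Tree: B1–B2, B1–B3, B3–B4
The largest bag has 4 vertices, giving width 3; this decomposition certifies tw(G) ≤ 3. For the lower bound, the 4 vertices {0, 1, 2, 4} are pairwise adjacent, and any tree decomposition puts a clique entirely inside one bag — forcing width ≥ 3. Combining the bounds, tw(G) = 3.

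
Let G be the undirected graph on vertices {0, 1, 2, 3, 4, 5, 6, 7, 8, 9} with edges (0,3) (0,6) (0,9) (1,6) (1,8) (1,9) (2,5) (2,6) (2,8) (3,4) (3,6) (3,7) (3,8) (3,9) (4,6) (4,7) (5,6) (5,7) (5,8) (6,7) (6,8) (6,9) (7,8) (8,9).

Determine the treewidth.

A width-3 tree decomposition is:
Bags: B1 = {3, 6, 8, 9}  B2 = {0, 3, 6, 9}  B3 = {3, 6, 7, 8}  B4 = {5, 6, 7, 8}  B5 = {2, 5, 6, 8}  B6 = {3, 4, 6, 7}  B7 = {1, 6, 8, 9}
Tree: B1–B2, B1–B3, B3–B4, B4–B5, B3–B6, B1–B7
Each bag holds 4 vertices, so the decomposition has width 3, which upper-bounds the treewidth. On the other hand G contains the 4-clique {0, 3, 6, 9}. A clique must lie in a single bag of any decomposition, so no decomposition can have width below 3. Combining the bounds, tw(G) = 3.

3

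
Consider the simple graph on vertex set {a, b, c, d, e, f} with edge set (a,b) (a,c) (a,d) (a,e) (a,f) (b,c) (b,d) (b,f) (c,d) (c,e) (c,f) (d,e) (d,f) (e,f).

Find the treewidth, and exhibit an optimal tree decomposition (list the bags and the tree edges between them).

Every bag has size at most 5, so the width is 5 − 1 = 4 and tw(G) ≤ 4. Conversely, {a, c, d, e, f} is a clique of size 5, and the vertices of any clique must share a bag in every tree decomposition; so some bag has ≥ 5 vertices and tw(G) ≥ 4. Therefore the treewidth is 4.

Treewidth 4.
One optimal decomposition is:
Bags: B1 = {a, c, d, e, f}  B2 = {a, b, c, d, f}
Tree: B1–B2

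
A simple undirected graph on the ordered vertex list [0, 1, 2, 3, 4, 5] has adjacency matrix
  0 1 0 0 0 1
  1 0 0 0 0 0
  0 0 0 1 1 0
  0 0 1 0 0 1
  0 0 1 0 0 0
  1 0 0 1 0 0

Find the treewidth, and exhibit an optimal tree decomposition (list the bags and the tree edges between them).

Treewidth 1.
Bags: B1 = {0, 1}  B2 = {0, 5}  B3 = {3, 5}  B4 = {2, 3}  B5 = {2, 4}
Tree: B1–B2, B2–B3, B3–B4, B4–B5

Every bag has size at most 2, so the width is 2 − 1 = 1 and tw(G) ≤ 1. G has an edge, so its treewidth is at least 1. Hence tw(G) = 1 exactly.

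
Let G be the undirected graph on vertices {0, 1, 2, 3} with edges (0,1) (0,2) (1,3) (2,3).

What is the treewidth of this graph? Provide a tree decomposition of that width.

Treewidth 2.
One optimal decomposition is:
Bags: B1 = {0, 1, 3}  B2 = {0, 2, 3}
Tree: B1–B2

Every bag has size at most 3, so the width is 3 − 1 = 2 and tw(G) ≤ 2. The edges 3–1–0–2–3 form a cycle, so G is not a tree and its treewidth is at least 2. The upper and lower bounds meet at 2, so that is the treewidth.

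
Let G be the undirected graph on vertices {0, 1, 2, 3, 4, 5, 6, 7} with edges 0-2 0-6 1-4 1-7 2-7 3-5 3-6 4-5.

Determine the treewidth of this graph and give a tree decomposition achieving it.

Each bag holds 3 vertices, so the decomposition has width 2, which upper-bounds the treewidth. For the lower bound, G contains the cycle 4–1–7–2–0–6–3–5–4, so G is not a forest; only forests have treewidth ≤ 1, hence tw(G) ≥ 2. Hence tw(G) = 2 exactly.

Treewidth 2.
One optimal decomposition is:
Bags: B1 = {1, 4, 7}  B2 = {2, 4, 7}  B3 = {0, 2, 4}  B4 = {0, 4, 6}  B5 = {3, 4, 6}  B6 = {3, 4, 5}
Tree: B1–B2, B2–B3, B3–B4, B4–B5, B5–B6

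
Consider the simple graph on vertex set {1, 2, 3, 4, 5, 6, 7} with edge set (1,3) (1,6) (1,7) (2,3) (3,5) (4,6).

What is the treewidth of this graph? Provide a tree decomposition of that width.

Treewidth 1.
One optimal decomposition is:
Bags: B1 = {1, 6}  B2 = {4, 6}  B3 = {1, 3}  B4 = {2, 3}  B5 = {3, 5}  B6 = {1, 7}
Tree: B1–B2, B1–B3, B3–B4, B4–B5, B1–B6

The largest bag has 2 vertices, giving width 1; this decomposition certifies tw(G) ≤ 1. Since G has at least one edge (e.g. 1–6), it is not an edgeless graph, so tw(G) ≥ 1. Combining the bounds, tw(G) = 1.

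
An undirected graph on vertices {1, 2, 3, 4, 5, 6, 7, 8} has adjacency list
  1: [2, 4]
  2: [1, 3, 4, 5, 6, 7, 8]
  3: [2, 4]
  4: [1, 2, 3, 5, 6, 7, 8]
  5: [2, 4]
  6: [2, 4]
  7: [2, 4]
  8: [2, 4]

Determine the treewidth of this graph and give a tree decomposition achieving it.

Treewidth 2.
Bags: B1 = {2, 4, 7}  B2 = {2, 4, 8}  B3 = {2, 3, 4}  B4 = {2, 4, 5}  B5 = {2, 4, 6}  B6 = {1, 2, 4}
Tree: B1–B2, B2–B3, B1–B4, B4–B5, B4–B6

Every bag has size at most 3, so the width is 3 − 1 = 2 and tw(G) ≤ 2. Conversely, {1, 2, 4} is a clique of size 3, and the vertices of any clique must share a bag in every tree decomposition; so some bag has ≥ 3 vertices and tw(G) ≥ 2. Combining the bounds, tw(G) = 2.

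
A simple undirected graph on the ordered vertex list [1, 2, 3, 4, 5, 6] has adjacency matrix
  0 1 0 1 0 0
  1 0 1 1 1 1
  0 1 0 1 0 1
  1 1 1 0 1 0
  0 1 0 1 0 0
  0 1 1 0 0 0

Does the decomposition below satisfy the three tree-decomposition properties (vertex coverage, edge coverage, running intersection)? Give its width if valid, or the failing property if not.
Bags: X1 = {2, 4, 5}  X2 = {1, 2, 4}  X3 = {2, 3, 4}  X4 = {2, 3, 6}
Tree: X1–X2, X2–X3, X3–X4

Yes; width 2.

Checking the three conditions: (i) the bags cover all of {1, 2, 3, 4, 5, 6}; (ii) for each edge, some bag contains both endpoints; (iii) the bags containing any fixed vertex form a subtree. All hold, so the decomposition is valid with width 3 − 1 = 2.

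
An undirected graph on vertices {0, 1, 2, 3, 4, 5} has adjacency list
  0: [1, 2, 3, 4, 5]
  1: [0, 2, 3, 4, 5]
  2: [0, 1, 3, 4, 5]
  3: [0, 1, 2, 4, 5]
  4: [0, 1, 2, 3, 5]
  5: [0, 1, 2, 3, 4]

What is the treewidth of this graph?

A width-5 tree decomposition is:
Bags: B1 = {0, 1, 2, 3, 4, 5}
Tree: (single bag)
With just one bag of size 6, the width is 6 − 1 = 5, so tw(G) ≤ 5. For the lower bound, the 6 vertices {0, 1, 2, 3, 4, 5} are pairwise adjacent, and any tree decomposition puts a clique entirely inside one bag — forcing width ≥ 5. Combining the bounds, tw(G) = 5.

5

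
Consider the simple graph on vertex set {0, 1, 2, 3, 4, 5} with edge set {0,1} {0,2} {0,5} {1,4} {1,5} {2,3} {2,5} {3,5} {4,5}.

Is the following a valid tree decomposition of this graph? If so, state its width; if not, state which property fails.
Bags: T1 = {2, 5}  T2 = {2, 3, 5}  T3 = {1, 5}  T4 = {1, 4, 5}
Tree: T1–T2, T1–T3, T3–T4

A tree decomposition must satisfy three properties: every vertex lies in some bag; for every edge, both endpoints lie together in some bag; and for every vertex, the bags containing it form a connected subtree. Here vertex 0 appears in no bag, so the decomposition is invalid.

No — vertex 0 appears in no bag.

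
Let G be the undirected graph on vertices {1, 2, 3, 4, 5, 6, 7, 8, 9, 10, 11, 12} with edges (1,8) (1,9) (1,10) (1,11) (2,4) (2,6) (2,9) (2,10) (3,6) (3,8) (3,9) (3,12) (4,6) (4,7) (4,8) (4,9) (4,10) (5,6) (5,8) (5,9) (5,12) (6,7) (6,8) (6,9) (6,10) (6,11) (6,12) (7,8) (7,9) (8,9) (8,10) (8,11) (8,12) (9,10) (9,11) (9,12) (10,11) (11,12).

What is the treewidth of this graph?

4

A width-4 tree decomposition is:
Bags: B1 = {6, 8, 9, 10, 11}  B2 = {1, 8, 9, 10, 11}  B3 = {6, 8, 9, 11, 12}  B4 = {5, 6, 8, 9, 12}  B5 = {4, 6, 8, 9, 10}  B6 = {4, 6, 7, 8, 9}  B7 = {3, 6, 8, 9, 12}  B8 = {2, 4, 6, 9, 10}
Tree: B1–B2, B1–B3, B3–B4, B1–B5, B5–B6, B3–B7, B5–B8
Every bag has size at most 5, so the width is 5 − 1 = 4 and tw(G) ≤ 4. On the other hand G contains the 5-clique {1, 8, 9, 10, 11}. A clique must lie in a single bag of any decomposition, so no decomposition can have width below 4. Combining the bounds, tw(G) = 4.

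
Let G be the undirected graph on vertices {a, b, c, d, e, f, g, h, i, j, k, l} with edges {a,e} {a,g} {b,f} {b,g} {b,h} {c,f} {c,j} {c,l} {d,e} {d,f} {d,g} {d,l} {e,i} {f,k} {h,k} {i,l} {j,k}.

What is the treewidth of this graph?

A width-3 tree decomposition is:
Bags: B1 = {c, h, j, k}  B2 = {c, f, h, k}  B3 = {b, c, f, h}  B4 = {b, c, f, l}  B5 = {b, d, f, l}  B6 = {b, d, g, l}  B7 = {d, g, i, l}  B8 = {d, e, g, i}  B9 = {a, e, g, i}
Tree: B1–B2, B2–B3, B3–B4, B4–B5, B5–B6, B6–B7, B7–B8, B8–B9
The largest bag has 4 vertices, giving width 3; this decomposition certifies tw(G) ≤ 3. For the lower bound: the 4 vertex sets {h,j,k}, {c}, {f}, {b,d,g,l} are disjoint, each induces a connected subgraph, and every pair is joined by at least one edge of G. Contracting each set to a single vertex therefore yields K_{4} as a minor, and since treewidth is minor-monotone, tw(G) ≥ tw(K_{4}) = 3. Combining the bounds, tw(G) = 3.

3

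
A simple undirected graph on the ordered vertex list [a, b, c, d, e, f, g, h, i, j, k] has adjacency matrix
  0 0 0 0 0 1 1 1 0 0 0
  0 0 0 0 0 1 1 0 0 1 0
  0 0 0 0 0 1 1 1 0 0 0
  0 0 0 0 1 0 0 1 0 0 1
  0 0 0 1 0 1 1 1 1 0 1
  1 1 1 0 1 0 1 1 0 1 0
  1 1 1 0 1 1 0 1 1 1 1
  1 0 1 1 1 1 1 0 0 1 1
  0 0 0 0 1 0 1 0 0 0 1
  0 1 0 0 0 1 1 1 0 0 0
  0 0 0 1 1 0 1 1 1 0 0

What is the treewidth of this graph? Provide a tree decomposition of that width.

Treewidth 3.
One such decomposition:
Bags: B1 = {e, f, g, h}  B2 = {e, g, h, k}  B3 = {f, g, h, j}  B4 = {e, g, i, k}  B5 = {d, e, h, k}  B6 = {b, f, g, j}  B7 = {c, f, g, h}  B8 = {a, f, g, h}
Tree: B1–B2, B1–B3, B2–B4, B2–B5, B3–B6, B1–B7, B7–B8

The largest bag has 4 vertices, giving width 3; this decomposition certifies tw(G) ≤ 3. Conversely, {d, e, h, k} is a clique of size 4, and the vertices of any clique must share a bag in every tree decomposition; so some bag has ≥ 4 vertices and tw(G) ≥ 3. The upper and lower bounds meet at 3, so that is the treewidth.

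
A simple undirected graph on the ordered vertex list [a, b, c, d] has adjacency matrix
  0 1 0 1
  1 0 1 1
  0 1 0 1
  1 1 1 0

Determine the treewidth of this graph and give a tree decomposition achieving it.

Every bag has size at most 3, so the width is 3 − 1 = 2 and tw(G) ≤ 2. For the lower bound, the 3 vertices {b, c, d} are pairwise adjacent, and any tree decomposition puts a clique entirely inside one bag — forcing width ≥ 2. The upper and lower bounds meet at 2, so that is the treewidth.

Treewidth 2.
One such decomposition:
Bags: B1 = {a, b, d}  B2 = {b, c, d}
Tree: B1–B2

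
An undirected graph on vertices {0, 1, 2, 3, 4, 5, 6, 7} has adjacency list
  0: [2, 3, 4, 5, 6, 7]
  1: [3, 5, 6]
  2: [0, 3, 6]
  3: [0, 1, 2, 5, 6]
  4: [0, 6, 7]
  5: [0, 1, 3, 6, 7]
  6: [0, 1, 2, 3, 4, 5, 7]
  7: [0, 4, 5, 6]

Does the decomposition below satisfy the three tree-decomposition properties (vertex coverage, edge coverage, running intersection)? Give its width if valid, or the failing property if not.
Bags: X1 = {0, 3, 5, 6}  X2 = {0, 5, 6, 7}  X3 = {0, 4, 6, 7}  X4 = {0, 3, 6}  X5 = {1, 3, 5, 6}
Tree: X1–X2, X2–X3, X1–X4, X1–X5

A tree decomposition must satisfy three properties: every vertex lies in some bag; for every edge, both endpoints lie together in some bag; and for every vertex, the bags containing it form a connected subtree. Here vertex 2 appears in no bag, so the decomposition is invalid.

No — vertex 2 appears in no bag.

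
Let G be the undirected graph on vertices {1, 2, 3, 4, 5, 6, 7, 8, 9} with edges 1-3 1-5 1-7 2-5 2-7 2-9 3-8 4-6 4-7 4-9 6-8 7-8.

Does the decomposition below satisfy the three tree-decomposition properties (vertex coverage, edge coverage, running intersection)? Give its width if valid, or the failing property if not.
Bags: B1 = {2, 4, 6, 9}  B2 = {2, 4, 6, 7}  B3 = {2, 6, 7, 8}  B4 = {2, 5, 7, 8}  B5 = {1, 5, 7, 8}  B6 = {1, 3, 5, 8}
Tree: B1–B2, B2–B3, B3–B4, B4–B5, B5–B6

Vertex coverage: the bags together contain {1, 2, 3, 4, 5, 6, 7, 8, 9}, the full vertex set. Edge coverage: each edge of G has both endpoints in at least one bag. Running intersection: for every vertex, the bags containing it form a connected subtree. All three properties hold, so this is a valid tree decomposition of width max|bag| − 1 = 3, and hence tw(G) ≤ 3.

Yes; width 3.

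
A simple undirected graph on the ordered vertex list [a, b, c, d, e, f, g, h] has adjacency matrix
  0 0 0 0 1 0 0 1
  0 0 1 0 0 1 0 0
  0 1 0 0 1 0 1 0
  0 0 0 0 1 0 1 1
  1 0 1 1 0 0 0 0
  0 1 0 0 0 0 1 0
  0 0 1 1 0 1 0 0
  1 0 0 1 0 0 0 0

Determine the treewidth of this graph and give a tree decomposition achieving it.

The largest bag has 3 vertices, giving width 2; this decomposition certifies tw(G) ≤ 2. For the lower bound, G contains the cycle h–a–e–d–h, so G is not a forest; only forests have treewidth ≤ 1, hence tw(G) ≥ 2. Therefore the treewidth is 2.

Treewidth 2.
One optimal decomposition is:
Bags: B1 = {a, d, h}  B2 = {a, d, e}  B3 = {d, e, g}  B4 = {c, e, g}  B5 = {c, f, g}  B6 = {b, c, f}
Tree: B1–B2, B2–B3, B3–B4, B4–B5, B5–B6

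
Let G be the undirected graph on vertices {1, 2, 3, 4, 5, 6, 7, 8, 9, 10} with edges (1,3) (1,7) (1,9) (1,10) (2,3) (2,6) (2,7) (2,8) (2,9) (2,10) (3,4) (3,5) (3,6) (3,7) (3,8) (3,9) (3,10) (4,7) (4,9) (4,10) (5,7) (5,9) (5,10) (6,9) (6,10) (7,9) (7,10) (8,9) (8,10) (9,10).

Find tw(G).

4

A width-4 tree decomposition is:
Bags: B1 = {3, 5, 7, 9, 10}  B2 = {3, 4, 7, 9, 10}  B3 = {2, 3, 7, 9, 10}  B4 = {1, 3, 7, 9, 10}  B5 = {2, 3, 8, 9, 10}  B6 = {2, 3, 6, 9, 10}
Tree: B1–B2, B2–B3, B2–B4, B3–B5, B5–B6
The largest bag has 5 vertices, giving width 4; this decomposition certifies tw(G) ≤ 4. On the other hand G contains the 5-clique {2, 3, 8, 9, 10}. A clique must lie in a single bag of any decomposition, so no decomposition can have width below 4. The upper and lower bounds meet at 4, so that is the treewidth.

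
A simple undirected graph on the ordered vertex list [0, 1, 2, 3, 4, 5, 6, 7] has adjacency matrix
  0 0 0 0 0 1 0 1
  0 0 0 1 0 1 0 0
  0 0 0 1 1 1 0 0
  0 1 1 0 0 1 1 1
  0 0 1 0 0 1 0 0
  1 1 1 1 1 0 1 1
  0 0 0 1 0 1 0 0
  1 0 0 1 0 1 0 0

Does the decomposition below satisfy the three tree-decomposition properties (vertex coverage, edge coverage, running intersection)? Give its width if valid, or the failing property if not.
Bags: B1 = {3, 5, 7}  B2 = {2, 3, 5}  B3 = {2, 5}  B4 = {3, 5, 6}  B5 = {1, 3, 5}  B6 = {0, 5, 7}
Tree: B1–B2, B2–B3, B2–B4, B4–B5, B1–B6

No — vertex 4 appears in no bag.

A tree decomposition must satisfy three properties: every vertex lies in some bag; for every edge, both endpoints lie together in some bag; and for every vertex, the bags containing it form a connected subtree. Here vertex 4 appears in no bag, so the decomposition is invalid.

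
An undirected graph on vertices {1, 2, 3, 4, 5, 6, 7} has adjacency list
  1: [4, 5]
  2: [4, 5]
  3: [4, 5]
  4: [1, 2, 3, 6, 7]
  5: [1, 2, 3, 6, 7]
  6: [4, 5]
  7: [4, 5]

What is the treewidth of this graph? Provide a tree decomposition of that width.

The largest bag has 3 vertices, giving width 2; this decomposition certifies tw(G) ≤ 2. The edges 5–1–4–2–5 form a cycle, so G is not a tree and its treewidth is at least 2. Therefore the treewidth is 2.

Treewidth 2.
Bags: B1 = {1, 4, 5}  B2 = {2, 4, 5}  B3 = {4, 5, 7}  B4 = {4, 5, 6}  B5 = {3, 4, 5}
Tree: B1–B2, B2–B3, B3–B4, B4–B5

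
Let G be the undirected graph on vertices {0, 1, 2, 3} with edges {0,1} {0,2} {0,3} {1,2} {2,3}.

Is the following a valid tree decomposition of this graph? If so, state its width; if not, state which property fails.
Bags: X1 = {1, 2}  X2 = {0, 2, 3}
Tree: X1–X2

No — edge (0,1) lies in no bag.

A tree decomposition must satisfy three properties: every vertex lies in some bag; for every edge, both endpoints lie together in some bag; and for every vertex, the bags containing it form a connected subtree. Here edge (0,1) lies in no bag, so the decomposition is invalid.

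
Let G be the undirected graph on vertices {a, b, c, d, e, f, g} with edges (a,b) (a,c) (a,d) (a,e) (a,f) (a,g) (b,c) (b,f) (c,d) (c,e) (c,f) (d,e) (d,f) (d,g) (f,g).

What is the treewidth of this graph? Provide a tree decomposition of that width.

Each bag holds 4 vertices, so the decomposition has width 3, which upper-bounds the treewidth. For the lower bound, the 4 vertices {a, d, f, g} are pairwise adjacent, and any tree decomposition puts a clique entirely inside one bag — forcing width ≥ 3. Combining the bounds, tw(G) = 3.

Treewidth 3.
One such decomposition:
Bags: B1 = {a, c, d, f}  B2 = {a, d, f, g}  B3 = {a, c, d, e}  B4 = {a, b, c, f}
Tree: B1–B2, B1–B3, B1–B4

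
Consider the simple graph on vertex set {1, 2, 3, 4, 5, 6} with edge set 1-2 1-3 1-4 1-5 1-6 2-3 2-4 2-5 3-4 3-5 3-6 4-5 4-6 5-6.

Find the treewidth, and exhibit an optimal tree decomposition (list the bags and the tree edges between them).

Treewidth 4.
Bags: B1 = {1, 2, 3, 4, 5}  B2 = {1, 3, 4, 5, 6}
Tree: B1–B2

Every bag has size at most 5, so the width is 5 − 1 = 4 and tw(G) ≤ 4. On the other hand G contains the 5-clique {1, 2, 3, 4, 5}. A clique must lie in a single bag of any decomposition, so no decomposition can have width below 4. Therefore the treewidth is 4.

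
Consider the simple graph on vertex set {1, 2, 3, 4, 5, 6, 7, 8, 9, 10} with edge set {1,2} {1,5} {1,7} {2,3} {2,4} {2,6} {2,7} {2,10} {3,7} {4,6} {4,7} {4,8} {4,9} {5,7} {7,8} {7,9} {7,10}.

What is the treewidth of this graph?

A width-2 tree decomposition is:
Bags: B1 = {2, 4, 7}  B2 = {2, 3, 7}  B3 = {1, 2, 7}  B4 = {1, 5, 7}  B5 = {2, 7, 10}  B6 = {4, 7, 9}  B7 = {4, 7, 8}  B8 = {2, 4, 6}
Tree: B1–B2, B2–B3, B3–B4, B3–B5, B1–B6, B6–B7, B1–B8
The largest bag has 3 vertices, giving width 2; this decomposition certifies tw(G) ≤ 2. On the other hand G contains the 3-clique {2, 4, 6}. A clique must lie in a single bag of any decomposition, so no decomposition can have width below 2. Therefore the treewidth is 2.

2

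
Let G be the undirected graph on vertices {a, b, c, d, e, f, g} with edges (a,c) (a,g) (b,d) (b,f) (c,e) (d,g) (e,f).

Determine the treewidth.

A width-2 tree decomposition is:
Bags: B1 = {b, e, f}  B2 = {b, d, e}  B3 = {d, e, g}  B4 = {a, e, g}  B5 = {a, c, e}
Tree: B1–B2, B2–B3, B3–B4, B4–B5
The largest bag has 3 vertices, giving width 2; this decomposition certifies tw(G) ≤ 2. Since e–f–b–d–g–a–c–e is a cycle in G, G is not acyclic. Forests are exactly the graphs of treewidth ≤ 1, so tw(G) ≥ 2. Therefore the treewidth is 2.

2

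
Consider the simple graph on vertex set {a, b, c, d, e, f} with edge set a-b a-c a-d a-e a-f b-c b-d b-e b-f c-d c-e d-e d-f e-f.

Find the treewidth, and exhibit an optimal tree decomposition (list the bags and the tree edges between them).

Treewidth 4.
Bags: B1 = {a, b, d, e, f}  B2 = {a, b, c, d, e}
Tree: B1–B2

Every bag has size at most 5, so the width is 5 − 1 = 4 and tw(G) ≤ 4. Conversely, {a, b, c, d, e} is a clique of size 5, and the vertices of any clique must share a bag in every tree decomposition; so some bag has ≥ 5 vertices and tw(G) ≥ 4. Hence tw(G) = 4 exactly.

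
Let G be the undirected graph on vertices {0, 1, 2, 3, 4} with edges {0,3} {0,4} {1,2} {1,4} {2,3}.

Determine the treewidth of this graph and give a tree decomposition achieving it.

Treewidth 2.
One optimal decomposition is:
Bags: B1 = {1, 2, 3}  B2 = {1, 3, 4}  B3 = {0, 3, 4}
Tree: B1–B2, B2–B3

Every bag has size at most 3, so the width is 3 − 1 = 2 and tw(G) ≤ 2. For the lower bound, G contains the cycle 3–2–1–4–0–3, so G is not a forest; only forests have treewidth ≤ 1, hence tw(G) ≥ 2. The upper and lower bounds meet at 2, so that is the treewidth.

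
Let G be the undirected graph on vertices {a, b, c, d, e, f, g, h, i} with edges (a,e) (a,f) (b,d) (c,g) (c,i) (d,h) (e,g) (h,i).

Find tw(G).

A width-1 tree decomposition is:
Bags: B1 = {b, d}  B2 = {d, h}  B3 = {h, i}  B4 = {c, i}  B5 = {c, g}  B6 = {e, g}  B7 = {a, e}  B8 = {a, f}
Tree: B1–B2, B2–B3, B3–B4, B4–B5, B5–B6, B6–B7, B7–B8
Each bag holds 2 vertices, so the decomposition has width 1, which upper-bounds the treewidth. Since G has at least one edge (e.g. b–d), it is not an edgeless graph, so tw(G) ≥ 1. Combining the bounds, tw(G) = 1.

1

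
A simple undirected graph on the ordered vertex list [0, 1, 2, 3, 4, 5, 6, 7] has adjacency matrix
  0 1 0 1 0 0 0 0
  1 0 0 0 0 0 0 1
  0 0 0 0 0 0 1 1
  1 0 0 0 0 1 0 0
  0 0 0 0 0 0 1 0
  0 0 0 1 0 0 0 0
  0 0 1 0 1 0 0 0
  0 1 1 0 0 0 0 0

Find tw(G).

A width-1 tree decomposition is:
Bags: B1 = {3, 5}  B2 = {0, 3}  B3 = {0, 1}  B4 = {1, 7}  B5 = {2, 7}  B6 = {2, 6}  B7 = {4, 6}
Tree: B1–B2, B2–B3, B3–B4, B4–B5, B5–B6, B6–B7
Each bag holds 2 vertices, so the decomposition has width 1, which upper-bounds the treewidth. Since G has at least one edge (e.g. 5–3), it is not an edgeless graph, so tw(G) ≥ 1. The upper and lower bounds meet at 1, so that is the treewidth.

1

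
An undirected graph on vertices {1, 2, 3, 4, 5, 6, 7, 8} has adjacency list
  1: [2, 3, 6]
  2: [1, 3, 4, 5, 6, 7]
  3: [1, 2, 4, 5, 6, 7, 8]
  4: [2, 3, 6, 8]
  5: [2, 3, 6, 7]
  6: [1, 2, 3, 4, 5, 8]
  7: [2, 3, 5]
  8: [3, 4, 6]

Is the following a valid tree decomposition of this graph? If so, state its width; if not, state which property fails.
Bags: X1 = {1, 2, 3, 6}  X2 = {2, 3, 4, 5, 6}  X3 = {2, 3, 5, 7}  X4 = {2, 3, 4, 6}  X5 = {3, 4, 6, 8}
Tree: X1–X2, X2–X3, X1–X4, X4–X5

A tree decomposition must satisfy three properties: every vertex lies in some bag; for every edge, both endpoints lie together in some bag; and for every vertex, the bags containing it form a connected subtree. Here bags containing vertex 4 are not connected in the tree, so the decomposition is invalid.

No — bags containing vertex 4 are not connected in the tree.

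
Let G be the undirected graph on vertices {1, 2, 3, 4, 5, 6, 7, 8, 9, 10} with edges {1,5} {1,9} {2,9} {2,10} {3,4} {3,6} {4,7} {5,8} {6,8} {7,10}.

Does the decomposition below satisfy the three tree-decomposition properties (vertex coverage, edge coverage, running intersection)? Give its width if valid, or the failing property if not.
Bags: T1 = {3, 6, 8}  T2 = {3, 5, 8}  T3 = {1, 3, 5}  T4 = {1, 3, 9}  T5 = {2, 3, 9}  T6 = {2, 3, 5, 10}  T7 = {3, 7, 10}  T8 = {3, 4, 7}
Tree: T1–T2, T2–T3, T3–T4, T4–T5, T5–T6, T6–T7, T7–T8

A tree decomposition must satisfy three properties: every vertex lies in some bag; for every edge, both endpoints lie together in some bag; and for every vertex, the bags containing it form a connected subtree. Here bags containing vertex 5 are not connected in the tree, so the decomposition is invalid.

No — bags containing vertex 5 are not connected in the tree.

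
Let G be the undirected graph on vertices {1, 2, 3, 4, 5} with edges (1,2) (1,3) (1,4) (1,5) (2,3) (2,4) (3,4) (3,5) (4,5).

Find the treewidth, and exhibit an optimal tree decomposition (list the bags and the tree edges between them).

The largest bag has 4 vertices, giving width 3; this decomposition certifies tw(G) ≤ 3. For the lower bound, the 4 vertices {1, 2, 3, 4} are pairwise adjacent, and any tree decomposition puts a clique entirely inside one bag — forcing width ≥ 3. Combining the bounds, tw(G) = 3.

Treewidth 3.
One such decomposition:
Bags: B1 = {1, 3, 4, 5}  B2 = {1, 2, 3, 4}
Tree: B1–B2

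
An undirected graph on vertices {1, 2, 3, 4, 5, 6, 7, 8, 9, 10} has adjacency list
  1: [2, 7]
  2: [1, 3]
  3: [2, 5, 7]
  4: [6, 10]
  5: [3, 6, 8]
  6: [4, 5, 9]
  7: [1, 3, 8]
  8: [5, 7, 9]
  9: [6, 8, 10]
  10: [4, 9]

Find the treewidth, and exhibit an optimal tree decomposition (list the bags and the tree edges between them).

The largest bag has 3 vertices, giving width 2; this decomposition certifies tw(G) ≤ 2. The edges 2–1–7–3–2 form a cycle, so G is not a tree and its treewidth is at least 2. The upper and lower bounds meet at 2, so that is the treewidth.

Treewidth 2.
Bags: B1 = {1, 2, 3}  B2 = {1, 3, 7}  B3 = {3, 5, 7}  B4 = {5, 7, 8}  B5 = {5, 6, 8}  B6 = {6, 8, 9}  B7 = {4, 6, 9}  B8 = {4, 9, 10}
Tree: B1–B2, B2–B3, B3–B4, B4–B5, B5–B6, B6–B7, B7–B8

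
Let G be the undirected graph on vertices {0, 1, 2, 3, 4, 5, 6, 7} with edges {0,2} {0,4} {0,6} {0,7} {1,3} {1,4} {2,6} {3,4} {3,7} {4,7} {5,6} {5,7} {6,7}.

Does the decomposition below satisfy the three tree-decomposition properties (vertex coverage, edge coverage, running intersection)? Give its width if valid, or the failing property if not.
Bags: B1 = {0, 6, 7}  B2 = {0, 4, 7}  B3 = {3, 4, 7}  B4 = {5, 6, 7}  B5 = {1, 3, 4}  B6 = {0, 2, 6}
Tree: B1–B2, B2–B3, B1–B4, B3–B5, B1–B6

Yes; width 2.

Checking the three conditions: (i) the bags cover all of {0, 1, 2, 3, 4, 5, 6, 7}; (ii) for each edge, some bag contains both endpoints; (iii) the bags containing any fixed vertex form a subtree. All hold, so the decomposition is valid with width 3 − 1 = 2.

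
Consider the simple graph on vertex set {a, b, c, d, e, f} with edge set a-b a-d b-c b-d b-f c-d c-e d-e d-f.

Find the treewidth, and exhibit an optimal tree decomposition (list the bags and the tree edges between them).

Each bag holds 3 vertices, so the decomposition has width 2, which upper-bounds the treewidth. On the other hand G contains the 3-clique {c, d, e}. A clique must lie in a single bag of any decomposition, so no decomposition can have width below 2. Hence tw(G) = 2 exactly.

Treewidth 2.
One optimal decomposition is:
Bags: B1 = {b, d, f}  B2 = {b, c, d}  B3 = {c, d, e}  B4 = {a, b, d}
Tree: B1–B2, B2–B3, B1–B4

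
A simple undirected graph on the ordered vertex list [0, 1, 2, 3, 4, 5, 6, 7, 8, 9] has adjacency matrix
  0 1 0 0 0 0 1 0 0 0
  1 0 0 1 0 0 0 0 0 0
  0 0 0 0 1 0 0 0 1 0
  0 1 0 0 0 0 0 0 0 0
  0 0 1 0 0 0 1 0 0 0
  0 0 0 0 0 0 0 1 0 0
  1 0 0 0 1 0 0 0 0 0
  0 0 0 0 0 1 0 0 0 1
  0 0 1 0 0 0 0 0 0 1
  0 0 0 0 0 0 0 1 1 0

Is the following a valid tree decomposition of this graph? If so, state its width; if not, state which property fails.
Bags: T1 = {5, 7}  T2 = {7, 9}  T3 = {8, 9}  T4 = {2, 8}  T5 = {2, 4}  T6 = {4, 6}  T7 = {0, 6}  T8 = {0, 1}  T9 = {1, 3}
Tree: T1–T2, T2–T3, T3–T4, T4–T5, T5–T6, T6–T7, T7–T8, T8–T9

Yes; width 1.

Vertex coverage: the bags together contain {0, 1, 2, 3, 4, 5, 6, 7, 8, 9}, the full vertex set. Edge coverage: each edge of G has both endpoints in at least one bag. Running intersection: for every vertex, the bags containing it form a connected subtree. All three properties hold, so this is a valid tree decomposition of width max|bag| − 1 = 1, and hence tw(G) ≤ 1.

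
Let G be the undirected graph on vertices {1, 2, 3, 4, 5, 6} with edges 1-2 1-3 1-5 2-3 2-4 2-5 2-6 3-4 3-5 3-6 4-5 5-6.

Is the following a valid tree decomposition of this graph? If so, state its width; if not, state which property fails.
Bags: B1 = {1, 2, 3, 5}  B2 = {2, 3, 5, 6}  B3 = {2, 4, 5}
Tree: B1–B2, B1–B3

No — edge (3,4) lies in no bag.

A tree decomposition must satisfy three properties: every vertex lies in some bag; for every edge, both endpoints lie together in some bag; and for every vertex, the bags containing it form a connected subtree. Here edge (3,4) lies in no bag, so the decomposition is invalid.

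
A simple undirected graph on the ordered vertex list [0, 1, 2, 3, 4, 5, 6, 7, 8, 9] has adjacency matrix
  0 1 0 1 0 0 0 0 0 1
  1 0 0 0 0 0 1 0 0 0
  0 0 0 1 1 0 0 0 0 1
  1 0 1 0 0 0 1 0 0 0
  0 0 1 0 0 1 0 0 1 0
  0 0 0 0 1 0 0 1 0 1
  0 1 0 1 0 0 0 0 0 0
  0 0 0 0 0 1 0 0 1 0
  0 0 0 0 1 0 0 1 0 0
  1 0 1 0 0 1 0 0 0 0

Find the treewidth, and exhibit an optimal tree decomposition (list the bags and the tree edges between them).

Treewidth 2.
One optimal decomposition is:
Bags: B1 = {1, 3, 6}  B2 = {0, 1, 3}  B3 = {0, 2, 3}  B4 = {0, 2, 9}  B5 = {2, 4, 9}  B6 = {4, 5, 9}  B7 = {4, 5, 8}  B8 = {5, 7, 8}
Tree: B1–B2, B2–B3, B3–B4, B4–B5, B5–B6, B6–B7, B7–B8

Every bag has size at most 3, so the width is 3 − 1 = 2 and tw(G) ≤ 2. Since 6–1–0–3–6 is a cycle in G, G is not acyclic. Forests are exactly the graphs of treewidth ≤ 1, so tw(G) ≥ 2. Therefore the treewidth is 2.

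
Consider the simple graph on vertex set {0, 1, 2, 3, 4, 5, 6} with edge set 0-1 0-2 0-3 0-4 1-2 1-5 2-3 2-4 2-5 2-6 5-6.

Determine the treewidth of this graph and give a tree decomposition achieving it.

Every bag has size at most 3, so the width is 3 − 1 = 2 and tw(G) ≤ 2. For the lower bound, the 3 vertices {0, 1, 2} are pairwise adjacent, and any tree decomposition puts a clique entirely inside one bag — forcing width ≥ 2. Therefore the treewidth is 2.

Treewidth 2.
Bags: B1 = {2, 5, 6}  B2 = {1, 2, 5}  B3 = {0, 1, 2}  B4 = {0, 2, 3}  B5 = {0, 2, 4}
Tree: B1–B2, B2–B3, B3–B4, B3–B5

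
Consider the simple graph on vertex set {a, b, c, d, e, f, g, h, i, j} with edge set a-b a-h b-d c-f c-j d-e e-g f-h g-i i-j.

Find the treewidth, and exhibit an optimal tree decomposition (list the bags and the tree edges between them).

Every bag has size at most 3, so the width is 3 − 1 = 2 and tw(G) ≤ 2. Since h–a–b–d–e–g–i–j–c–f–h is a cycle in G, G is not acyclic. Forests are exactly the graphs of treewidth ≤ 1, so tw(G) ≥ 2. The upper and lower bounds meet at 2, so that is the treewidth.

Treewidth 2.
One such decomposition:
Bags: B1 = {a, b, h}  B2 = {b, d, h}  B3 = {d, e, h}  B4 = {e, g, h}  B5 = {g, h, i}  B6 = {h, i, j}  B7 = {c, h, j}  B8 = {c, f, h}
Tree: B1–B2, B2–B3, B3–B4, B4–B5, B5–B6, B6–B7, B7–B8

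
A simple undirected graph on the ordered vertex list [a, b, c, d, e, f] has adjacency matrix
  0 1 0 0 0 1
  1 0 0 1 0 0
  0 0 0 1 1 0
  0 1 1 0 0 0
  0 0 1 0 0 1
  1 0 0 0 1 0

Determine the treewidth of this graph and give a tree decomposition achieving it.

The largest bag has 3 vertices, giving width 2; this decomposition certifies tw(G) ≤ 2. Since f–e–c–d–b–a–f is a cycle in G, G is not acyclic. Forests are exactly the graphs of treewidth ≤ 1, so tw(G) ≥ 2. Therefore the treewidth is 2.

Treewidth 2.
One optimal decomposition is:
Bags: B1 = {c, e, f}  B2 = {c, d, f}  B3 = {b, d, f}  B4 = {a, b, f}
Tree: B1–B2, B2–B3, B3–B4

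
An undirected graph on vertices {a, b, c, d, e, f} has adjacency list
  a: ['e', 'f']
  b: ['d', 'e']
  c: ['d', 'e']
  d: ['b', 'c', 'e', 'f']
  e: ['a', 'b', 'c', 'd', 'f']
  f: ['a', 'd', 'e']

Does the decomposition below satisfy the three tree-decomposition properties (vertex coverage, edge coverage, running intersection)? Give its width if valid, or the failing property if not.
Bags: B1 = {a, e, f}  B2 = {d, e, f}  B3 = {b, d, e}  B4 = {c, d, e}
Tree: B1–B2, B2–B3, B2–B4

Every vertex of G appears in some bag (union = {a, b, c, d, e, f}); every edge is covered by a bag; and for each vertex v the set of bags containing v is connected in the bag tree. The decomposition is therefore valid. The largest bag has 3 vertices, so the width is 2.

Yes; width 2.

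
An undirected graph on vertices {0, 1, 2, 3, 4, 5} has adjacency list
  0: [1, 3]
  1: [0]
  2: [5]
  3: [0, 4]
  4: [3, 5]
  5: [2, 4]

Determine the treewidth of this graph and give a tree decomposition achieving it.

Treewidth 1.
One such decomposition:
Bags: B1 = {0, 1}  B2 = {0, 3}  B3 = {3, 4}  B4 = {4, 5}  B5 = {2, 5}
Tree: B1–B2, B2–B3, B3–B4, B4–B5

Each bag holds 2 vertices, so the decomposition has width 1, which upper-bounds the treewidth. G has an edge, so its treewidth is at least 1. Hence tw(G) = 1 exactly.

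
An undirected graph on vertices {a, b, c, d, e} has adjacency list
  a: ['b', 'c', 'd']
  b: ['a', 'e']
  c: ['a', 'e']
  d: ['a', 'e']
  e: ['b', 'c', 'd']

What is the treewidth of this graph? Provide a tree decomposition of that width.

Treewidth 2.
Bags: B1 = {a, c, e}  B2 = {a, b, e}  B3 = {a, d, e}
Tree: B1–B2, B2–B3

The largest bag has 3 vertices, giving width 2; this decomposition certifies tw(G) ≤ 2. Since c–a–b–e–c is a cycle in G, G is not acyclic. Forests are exactly the graphs of treewidth ≤ 1, so tw(G) ≥ 2. Therefore the treewidth is 2.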